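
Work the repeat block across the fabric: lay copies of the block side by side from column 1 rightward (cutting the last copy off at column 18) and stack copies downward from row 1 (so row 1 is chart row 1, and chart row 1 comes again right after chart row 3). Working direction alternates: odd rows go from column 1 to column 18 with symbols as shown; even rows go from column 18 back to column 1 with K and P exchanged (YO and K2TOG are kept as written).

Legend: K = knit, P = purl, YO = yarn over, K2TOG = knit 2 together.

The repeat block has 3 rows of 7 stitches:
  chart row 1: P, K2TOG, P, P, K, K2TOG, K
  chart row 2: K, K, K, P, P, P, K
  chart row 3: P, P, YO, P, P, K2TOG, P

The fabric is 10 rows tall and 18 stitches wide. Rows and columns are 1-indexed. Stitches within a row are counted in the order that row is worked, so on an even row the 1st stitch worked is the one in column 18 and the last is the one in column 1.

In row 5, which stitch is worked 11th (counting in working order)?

Result:
P

Derivation:
Row 5 uses chart row ((5-1) mod 3)+1 = 2. Row 5 is odd, so RS.
Chart row 2 tiled across columns 1-18: K K K P P P K K K K P P P K K K K P
Right side: take the tiled row as-is (worked left to right from column 1).
The 11th stitch worked is P.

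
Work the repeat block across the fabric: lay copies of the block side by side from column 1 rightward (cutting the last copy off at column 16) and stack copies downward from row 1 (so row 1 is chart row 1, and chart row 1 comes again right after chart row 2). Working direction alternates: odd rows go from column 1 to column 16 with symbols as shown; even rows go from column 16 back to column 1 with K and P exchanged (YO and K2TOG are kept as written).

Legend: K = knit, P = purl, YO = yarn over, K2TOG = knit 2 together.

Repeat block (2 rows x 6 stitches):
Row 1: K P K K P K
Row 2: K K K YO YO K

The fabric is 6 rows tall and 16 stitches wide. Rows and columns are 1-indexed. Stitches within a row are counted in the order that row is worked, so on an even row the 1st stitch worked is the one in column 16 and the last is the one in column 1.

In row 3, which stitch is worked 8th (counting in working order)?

For row 3: chart row = ((3-1) mod 2) + 1 = 1; this is a RS (odd) row.
Chart row 1 tiled across columns 1-16: K P K K P K K P K K P K K P K K
RS row: no reversal, no swap; stitch n worked = column n.
Counting 8 along the worked row gives P.

== STITCH ==
P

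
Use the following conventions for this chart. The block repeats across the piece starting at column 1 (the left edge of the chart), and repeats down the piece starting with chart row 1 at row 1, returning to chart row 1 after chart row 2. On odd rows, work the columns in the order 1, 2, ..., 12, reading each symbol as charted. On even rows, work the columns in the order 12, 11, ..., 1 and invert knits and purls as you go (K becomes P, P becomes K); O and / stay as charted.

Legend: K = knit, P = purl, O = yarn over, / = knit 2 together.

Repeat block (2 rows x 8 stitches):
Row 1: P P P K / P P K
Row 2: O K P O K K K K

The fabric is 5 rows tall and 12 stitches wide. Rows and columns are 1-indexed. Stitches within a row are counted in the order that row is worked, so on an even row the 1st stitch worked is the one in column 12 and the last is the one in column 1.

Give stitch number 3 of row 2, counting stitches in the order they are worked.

For row 2: chart row = ((2-1) mod 2) + 1 = 2; this is a WS (even) row.
Chart row 2 tiled across columns 1-12: O K P O K K K K O K P O
WS row: flip the tiled sequence (start at column 12) and apply K<->P; O and / stay.
Row 2 as worked: O K P O P P P P O K P O
The 3rd stitch worked is P.

Result:
P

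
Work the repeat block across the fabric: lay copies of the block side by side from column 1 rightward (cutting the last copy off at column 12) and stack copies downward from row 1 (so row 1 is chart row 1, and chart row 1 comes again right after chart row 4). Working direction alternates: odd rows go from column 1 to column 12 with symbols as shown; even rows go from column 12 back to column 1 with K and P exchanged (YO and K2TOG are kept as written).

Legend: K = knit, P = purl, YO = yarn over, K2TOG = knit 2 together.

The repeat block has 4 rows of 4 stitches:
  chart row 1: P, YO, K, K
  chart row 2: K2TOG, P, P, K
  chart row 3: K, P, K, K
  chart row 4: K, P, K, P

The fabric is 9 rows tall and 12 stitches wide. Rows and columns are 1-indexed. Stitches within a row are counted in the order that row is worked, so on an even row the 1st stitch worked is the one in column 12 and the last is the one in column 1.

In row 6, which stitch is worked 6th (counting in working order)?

Row 6: (6-1) mod 4 = 1, so use chart row 2. Even row -> WS.
Chart row 2 tiled across columns 1-12: K2TOG P P K K2TOG P P K K2TOG P P K
Wrong side: read the tiled row from column 12 down to 1 and exchange K with P (leave YO, K2TOG).
Row 6 as worked: P K K K2TOG P K K K2TOG P K K K2TOG
The 6th stitch worked is K.

== STITCH ==
K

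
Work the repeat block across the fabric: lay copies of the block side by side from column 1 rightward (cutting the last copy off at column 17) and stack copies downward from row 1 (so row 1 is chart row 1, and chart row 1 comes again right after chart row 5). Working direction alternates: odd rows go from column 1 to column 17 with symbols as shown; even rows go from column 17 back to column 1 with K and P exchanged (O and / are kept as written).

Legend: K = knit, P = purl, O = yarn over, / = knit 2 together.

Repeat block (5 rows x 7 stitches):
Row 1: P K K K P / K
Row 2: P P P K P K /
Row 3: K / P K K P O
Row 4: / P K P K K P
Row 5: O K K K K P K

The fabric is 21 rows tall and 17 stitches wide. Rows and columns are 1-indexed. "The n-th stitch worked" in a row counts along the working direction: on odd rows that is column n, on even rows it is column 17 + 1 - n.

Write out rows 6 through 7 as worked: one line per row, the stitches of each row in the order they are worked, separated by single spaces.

== ROWS AS WORKED ==
P P K P / K P P P K P / K P P P K
P P P K P K / P P P K P K / P P P

Derivation:
Row 6: chart row 1, WS - tiled (columns 1-17): P K K K P / K P K K K P / K P K K; work from column 17 back to 1 with K<->P swapped.
Row 7: chart row 2, RS - tile across columns 1-17 and work as-is.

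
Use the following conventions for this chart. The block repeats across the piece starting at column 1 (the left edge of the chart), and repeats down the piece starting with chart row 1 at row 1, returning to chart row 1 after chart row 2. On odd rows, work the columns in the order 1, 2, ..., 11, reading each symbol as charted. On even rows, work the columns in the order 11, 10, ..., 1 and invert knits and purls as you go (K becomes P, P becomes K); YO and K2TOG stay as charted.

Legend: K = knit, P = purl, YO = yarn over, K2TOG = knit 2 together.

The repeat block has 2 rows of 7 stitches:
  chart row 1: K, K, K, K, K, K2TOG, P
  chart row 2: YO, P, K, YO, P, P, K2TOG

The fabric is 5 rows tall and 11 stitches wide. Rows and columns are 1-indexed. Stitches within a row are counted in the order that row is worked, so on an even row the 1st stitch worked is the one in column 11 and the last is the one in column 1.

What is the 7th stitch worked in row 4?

== STITCH ==
K

Derivation:
Row 4 uses chart row ((4-1) mod 2)+1 = 2. Row 4 is even, so WS.
Chart row 2 tiled across columns 1-11: YO P K YO P P K2TOG YO P K YO
WS: work from column 11 back to column 1 (reverse the tiled row), swapping K<->P (YO and K2TOG unchanged).
Row 4 as worked: YO P K YO K2TOG K K YO P K YO
The 7th stitch worked is K.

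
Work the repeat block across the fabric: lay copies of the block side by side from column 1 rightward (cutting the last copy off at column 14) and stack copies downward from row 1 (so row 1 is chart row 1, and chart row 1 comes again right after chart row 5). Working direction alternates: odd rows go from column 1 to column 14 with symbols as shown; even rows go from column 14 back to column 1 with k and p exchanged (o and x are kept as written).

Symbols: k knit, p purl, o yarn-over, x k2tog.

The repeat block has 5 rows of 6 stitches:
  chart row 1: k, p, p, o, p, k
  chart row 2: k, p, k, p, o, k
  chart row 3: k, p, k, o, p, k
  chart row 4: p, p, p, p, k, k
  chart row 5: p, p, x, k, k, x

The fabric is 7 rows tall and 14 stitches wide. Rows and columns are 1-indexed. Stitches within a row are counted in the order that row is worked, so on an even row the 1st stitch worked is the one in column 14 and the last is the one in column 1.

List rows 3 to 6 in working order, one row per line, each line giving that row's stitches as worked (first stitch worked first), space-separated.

== ROWS AS WORKED ==
k p k o p k k p k o p k k p
k k p p k k k k p p k k k k
p p x k k x p p x k k x p p
k p p k o k k p p k o k k p

Derivation:
Row 3: chart row 3, RS - tile across columns 1-14 and work as-is.
Row 4: chart row 4, WS - tiled (columns 1-14): p p p p k k p p p p k k p p; work from column 14 back to 1 with k<->p swapped.
Row 5: chart row 5, RS - tile across columns 1-14 and work as-is.
Row 6: chart row 1, WS - tiled (columns 1-14): k p p o p k k p p o p k k p; work from column 14 back to 1 with k<->p swapped.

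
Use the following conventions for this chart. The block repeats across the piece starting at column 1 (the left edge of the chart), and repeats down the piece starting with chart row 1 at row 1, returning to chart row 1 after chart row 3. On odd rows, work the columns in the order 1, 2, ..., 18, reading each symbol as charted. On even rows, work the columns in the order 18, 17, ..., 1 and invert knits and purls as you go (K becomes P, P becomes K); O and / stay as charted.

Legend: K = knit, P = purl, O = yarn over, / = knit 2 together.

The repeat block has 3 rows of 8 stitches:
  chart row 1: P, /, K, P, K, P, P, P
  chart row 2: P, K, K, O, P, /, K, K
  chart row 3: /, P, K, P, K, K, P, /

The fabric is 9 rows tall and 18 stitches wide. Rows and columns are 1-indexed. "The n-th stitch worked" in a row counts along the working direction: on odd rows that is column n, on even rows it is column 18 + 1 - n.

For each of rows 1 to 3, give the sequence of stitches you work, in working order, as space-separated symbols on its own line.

Row 1: chart row 1, RS - tile across columns 1-18 and work as-is.
Row 2: chart row 2, WS - tiled (columns 1-18): P K K O P / K K P K K O P / K K P K; work from column 18 back to 1 with K<->P swapped.
Row 3: chart row 3, RS - tile across columns 1-18 and work as-is.

Rows as worked:
P / K P K P P P P / K P K P P P P /
P K P P / K O P P K P P / K O P P K
/ P K P K K P / / P K P K K P / / P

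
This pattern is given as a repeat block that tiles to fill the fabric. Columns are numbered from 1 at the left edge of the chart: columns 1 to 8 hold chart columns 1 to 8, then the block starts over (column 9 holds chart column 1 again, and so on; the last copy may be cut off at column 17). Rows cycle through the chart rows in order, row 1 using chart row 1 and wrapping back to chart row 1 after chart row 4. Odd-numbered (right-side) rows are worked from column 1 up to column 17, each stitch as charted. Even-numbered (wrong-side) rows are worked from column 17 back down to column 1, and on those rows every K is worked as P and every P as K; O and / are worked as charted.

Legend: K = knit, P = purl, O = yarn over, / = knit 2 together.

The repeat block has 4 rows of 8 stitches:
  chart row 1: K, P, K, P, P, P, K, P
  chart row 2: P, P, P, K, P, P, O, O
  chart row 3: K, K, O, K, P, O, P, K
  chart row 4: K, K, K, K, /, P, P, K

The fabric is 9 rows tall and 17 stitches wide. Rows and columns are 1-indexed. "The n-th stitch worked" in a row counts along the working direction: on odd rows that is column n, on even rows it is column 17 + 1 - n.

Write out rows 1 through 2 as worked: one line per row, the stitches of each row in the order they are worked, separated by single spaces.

Rows as worked:
K P K P P P K P K P K P P P K P K
K O O K K P K K K O O K K P K K K

Derivation:
Row 1: chart row 1, RS - tile across columns 1-17 and work as-is.
Row 2: chart row 2, WS - tiled (columns 1-17): P P P K P P O O P P P K P P O O P; work from column 17 back to 1 with K<->P swapped.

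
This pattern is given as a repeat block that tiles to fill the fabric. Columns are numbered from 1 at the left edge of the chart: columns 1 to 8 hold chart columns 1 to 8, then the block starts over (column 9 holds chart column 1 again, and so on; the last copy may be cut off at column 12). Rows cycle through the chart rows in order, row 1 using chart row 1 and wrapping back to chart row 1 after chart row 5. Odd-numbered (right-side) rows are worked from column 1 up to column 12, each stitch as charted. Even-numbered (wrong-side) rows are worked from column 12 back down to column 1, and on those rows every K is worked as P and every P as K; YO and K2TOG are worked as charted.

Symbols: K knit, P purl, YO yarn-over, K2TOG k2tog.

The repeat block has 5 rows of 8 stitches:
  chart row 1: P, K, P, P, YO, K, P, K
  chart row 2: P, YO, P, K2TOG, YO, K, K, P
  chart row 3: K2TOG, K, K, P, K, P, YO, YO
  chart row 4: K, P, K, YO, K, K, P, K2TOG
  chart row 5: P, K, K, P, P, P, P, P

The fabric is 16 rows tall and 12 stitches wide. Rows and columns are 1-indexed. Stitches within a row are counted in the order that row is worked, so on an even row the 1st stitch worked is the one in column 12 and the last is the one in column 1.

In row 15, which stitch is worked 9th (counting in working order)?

== STITCH ==
P

Derivation:
For row 15: chart row = ((15-1) mod 5) + 1 = 5; this is a RS (odd) row.
Chart row 5 tiled across columns 1-12: P K K P P P P P P K K P
RS: work column 1 to column 12, symbols as charted — the tiled row is the row as worked.
The 9th stitch worked is P.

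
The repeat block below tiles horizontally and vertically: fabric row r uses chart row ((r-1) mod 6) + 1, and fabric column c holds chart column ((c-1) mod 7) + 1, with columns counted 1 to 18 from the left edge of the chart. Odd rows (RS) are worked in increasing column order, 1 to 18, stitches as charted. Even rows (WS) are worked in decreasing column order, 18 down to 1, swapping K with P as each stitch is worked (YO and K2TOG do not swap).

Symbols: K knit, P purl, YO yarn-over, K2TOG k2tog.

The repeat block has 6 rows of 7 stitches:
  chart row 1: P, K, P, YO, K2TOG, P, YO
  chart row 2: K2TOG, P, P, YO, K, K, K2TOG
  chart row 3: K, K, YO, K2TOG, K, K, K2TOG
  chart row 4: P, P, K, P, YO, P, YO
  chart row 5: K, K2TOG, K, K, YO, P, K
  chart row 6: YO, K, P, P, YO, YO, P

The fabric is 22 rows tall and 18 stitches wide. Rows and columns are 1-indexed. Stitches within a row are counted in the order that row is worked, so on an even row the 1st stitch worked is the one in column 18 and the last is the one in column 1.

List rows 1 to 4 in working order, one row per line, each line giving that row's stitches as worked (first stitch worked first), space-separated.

Row 1: chart row 1, RS - tile across columns 1-18 and work as-is.
Row 2: chart row 2, WS - tiled (columns 1-18): K2TOG P P YO K K K2TOG K2TOG P P YO K K K2TOG K2TOG P P YO; work from column 18 back to 1 with K<->P swapped.
Row 3: chart row 3, RS - tile across columns 1-18 and work as-is.
Row 4: chart row 4, WS - tiled (columns 1-18): P P K P YO P YO P P K P YO P YO P P K P; work from column 18 back to 1 with K<->P swapped.

Result:
P K P YO K2TOG P YO P K P YO K2TOG P YO P K P YO
YO K K K2TOG K2TOG P P YO K K K2TOG K2TOG P P YO K K K2TOG
K K YO K2TOG K K K2TOG K K YO K2TOG K K K2TOG K K YO K2TOG
K P K K YO K YO K P K K YO K YO K P K K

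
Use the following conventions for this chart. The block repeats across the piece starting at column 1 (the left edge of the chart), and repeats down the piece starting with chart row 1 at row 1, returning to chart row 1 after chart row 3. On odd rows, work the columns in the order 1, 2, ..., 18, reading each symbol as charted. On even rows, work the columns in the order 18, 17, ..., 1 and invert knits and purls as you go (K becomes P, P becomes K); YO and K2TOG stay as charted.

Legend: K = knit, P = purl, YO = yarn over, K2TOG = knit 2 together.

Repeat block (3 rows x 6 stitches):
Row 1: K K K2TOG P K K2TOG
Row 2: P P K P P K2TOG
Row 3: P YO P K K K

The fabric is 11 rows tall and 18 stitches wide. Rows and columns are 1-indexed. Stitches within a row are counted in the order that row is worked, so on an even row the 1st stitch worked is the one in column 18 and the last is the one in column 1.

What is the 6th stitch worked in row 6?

Row 6: (6-1) mod 3 = 2, so use chart row 3. Even row -> WS.
Chart row 3 tiled across columns 1-18: P YO P K K K P YO P K K K P YO P K K K
WS: work from column 18 back to column 1 (reverse the tiled row), swapping K<->P (YO and K2TOG unchanged).
Row 6 as worked: P P P K YO K P P P K YO K P P P K YO K
Stitch 6 in working order -> K

== STITCH ==
K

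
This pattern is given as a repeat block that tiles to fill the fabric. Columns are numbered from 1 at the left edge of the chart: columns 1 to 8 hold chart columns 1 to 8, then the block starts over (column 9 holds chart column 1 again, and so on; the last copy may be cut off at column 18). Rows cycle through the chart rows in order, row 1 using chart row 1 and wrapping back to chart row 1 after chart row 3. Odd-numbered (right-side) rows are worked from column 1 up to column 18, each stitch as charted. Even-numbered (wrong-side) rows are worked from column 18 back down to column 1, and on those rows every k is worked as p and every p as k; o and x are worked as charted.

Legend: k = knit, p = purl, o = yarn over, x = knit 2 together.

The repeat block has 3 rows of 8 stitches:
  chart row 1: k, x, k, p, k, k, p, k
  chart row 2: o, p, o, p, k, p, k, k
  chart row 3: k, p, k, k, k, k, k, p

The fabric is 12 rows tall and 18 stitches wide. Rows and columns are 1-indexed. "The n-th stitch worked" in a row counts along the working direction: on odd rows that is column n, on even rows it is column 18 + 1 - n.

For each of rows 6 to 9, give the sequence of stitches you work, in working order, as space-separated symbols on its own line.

Row 6: chart row 3, WS - tiled (columns 1-18): k p k k k k k p k p k k k k k p k p; work from column 18 back to 1 with k<->p swapped.
Row 7: chart row 1, RS - tile across columns 1-18 and work as-is.
Row 8: chart row 2, WS - tiled (columns 1-18): o p o p k p k k o p o p k p k k o p; work from column 18 back to 1 with k<->p swapped.
Row 9: chart row 3, RS - tile across columns 1-18 and work as-is.

== ROWS AS WORKED ==
k p k p p p p p k p k p p p p p k p
k x k p k k p k k x k p k k p k k x
k o p p k p k o k o p p k p k o k o
k p k k k k k p k p k k k k k p k p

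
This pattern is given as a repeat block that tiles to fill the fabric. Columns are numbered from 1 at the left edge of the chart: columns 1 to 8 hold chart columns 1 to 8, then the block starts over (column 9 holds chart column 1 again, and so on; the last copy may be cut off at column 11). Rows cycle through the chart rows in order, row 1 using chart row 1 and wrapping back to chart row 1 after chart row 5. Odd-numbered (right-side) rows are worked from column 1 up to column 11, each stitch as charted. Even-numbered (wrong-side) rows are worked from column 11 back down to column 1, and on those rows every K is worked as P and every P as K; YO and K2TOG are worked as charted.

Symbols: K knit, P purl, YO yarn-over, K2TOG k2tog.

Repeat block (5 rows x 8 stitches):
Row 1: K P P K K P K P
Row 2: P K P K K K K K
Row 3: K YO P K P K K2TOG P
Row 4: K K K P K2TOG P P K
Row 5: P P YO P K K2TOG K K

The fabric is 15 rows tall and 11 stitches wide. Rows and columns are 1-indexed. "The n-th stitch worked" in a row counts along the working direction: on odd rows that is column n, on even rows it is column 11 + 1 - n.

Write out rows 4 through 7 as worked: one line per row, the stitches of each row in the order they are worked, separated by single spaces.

Row 4: chart row 4, WS - tiled (columns 1-11): K K K P K2TOG P P K K K K; work from column 11 back to 1 with K<->P swapped.
Row 5: chart row 5, RS - tile across columns 1-11 and work as-is.
Row 6: chart row 1, WS - tiled (columns 1-11): K P P K K P K P K P P; work from column 11 back to 1 with K<->P swapped.
Row 7: chart row 2, RS - tile across columns 1-11 and work as-is.

Result:
P P P P K K K2TOG K P P P
P P YO P K K2TOG K K P P YO
K K P K P K P P K K P
P K P K K K K K P K P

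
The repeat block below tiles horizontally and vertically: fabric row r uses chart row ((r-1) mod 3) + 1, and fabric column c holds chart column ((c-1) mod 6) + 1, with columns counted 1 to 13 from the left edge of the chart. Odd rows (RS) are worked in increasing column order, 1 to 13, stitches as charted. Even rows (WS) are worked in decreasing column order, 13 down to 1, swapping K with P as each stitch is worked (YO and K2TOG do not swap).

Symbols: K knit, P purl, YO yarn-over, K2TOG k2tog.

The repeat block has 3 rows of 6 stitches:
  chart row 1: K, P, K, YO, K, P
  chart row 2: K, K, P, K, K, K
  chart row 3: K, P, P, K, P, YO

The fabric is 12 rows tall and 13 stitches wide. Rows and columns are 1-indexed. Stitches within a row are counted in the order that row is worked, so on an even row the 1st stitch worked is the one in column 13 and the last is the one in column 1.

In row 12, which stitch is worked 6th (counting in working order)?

Row 12: (12-1) mod 3 = 2, so use chart row 3. Even row -> WS.
Chart row 3 tiled across columns 1-13: K P P K P YO K P P K P YO K
Wrong side: read the tiled row from column 13 down to 1 and exchange K with P (leave YO, K2TOG).
Row 12 as worked: P YO K P K K P YO K P K K P
Counting 6 along the worked row gives K.

Stitch:
K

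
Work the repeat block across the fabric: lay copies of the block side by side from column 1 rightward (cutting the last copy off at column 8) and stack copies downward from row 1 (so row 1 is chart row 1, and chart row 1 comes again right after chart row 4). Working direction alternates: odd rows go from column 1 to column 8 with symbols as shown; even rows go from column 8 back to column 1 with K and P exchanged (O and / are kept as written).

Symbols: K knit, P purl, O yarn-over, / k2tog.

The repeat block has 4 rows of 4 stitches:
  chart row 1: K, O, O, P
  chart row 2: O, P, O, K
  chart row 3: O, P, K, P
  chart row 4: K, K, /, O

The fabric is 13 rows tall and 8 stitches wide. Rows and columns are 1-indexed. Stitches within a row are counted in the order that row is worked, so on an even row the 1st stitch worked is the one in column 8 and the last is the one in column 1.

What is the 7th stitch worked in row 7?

== STITCH ==
K

Derivation:
For row 7: chart row = ((7-1) mod 4) + 1 = 3; this is a RS (odd) row.
Chart row 3 tiled across columns 1-8: O P K P O P K P
RS row: no reversal, no swap; stitch n worked = column n.
Stitch 7 in working order -> K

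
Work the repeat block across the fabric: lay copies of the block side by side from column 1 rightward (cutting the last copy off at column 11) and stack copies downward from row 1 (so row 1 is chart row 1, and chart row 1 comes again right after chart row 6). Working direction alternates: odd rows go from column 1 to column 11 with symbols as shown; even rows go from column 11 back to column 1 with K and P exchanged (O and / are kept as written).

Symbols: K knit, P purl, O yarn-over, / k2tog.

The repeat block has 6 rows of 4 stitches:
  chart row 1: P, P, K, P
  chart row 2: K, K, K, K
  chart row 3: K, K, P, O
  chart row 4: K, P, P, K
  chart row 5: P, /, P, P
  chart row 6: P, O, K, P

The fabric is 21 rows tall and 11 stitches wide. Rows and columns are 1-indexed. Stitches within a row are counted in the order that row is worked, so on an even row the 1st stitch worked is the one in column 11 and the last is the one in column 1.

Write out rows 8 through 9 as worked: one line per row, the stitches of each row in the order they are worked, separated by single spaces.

Row 8: chart row 2, WS - tiled (columns 1-11): K K K K K K K K K K K; work from column 11 back to 1 with K<->P swapped.
Row 9: chart row 3, RS - tile across columns 1-11 and work as-is.

== ROWS AS WORKED ==
P P P P P P P P P P P
K K P O K K P O K K P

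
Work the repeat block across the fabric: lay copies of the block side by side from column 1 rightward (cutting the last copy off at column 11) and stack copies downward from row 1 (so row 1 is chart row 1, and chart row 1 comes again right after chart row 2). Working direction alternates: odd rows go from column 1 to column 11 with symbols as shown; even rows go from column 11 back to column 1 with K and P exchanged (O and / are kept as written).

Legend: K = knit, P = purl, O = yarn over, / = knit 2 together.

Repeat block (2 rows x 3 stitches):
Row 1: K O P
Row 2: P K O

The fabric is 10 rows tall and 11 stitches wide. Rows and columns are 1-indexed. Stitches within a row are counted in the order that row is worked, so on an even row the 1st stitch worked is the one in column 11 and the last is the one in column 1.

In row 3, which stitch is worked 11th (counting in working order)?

Stitch:
O

Derivation:
Row 3: (3-1) mod 2 = 0, so use chart row 1. Odd row -> RS.
Chart row 1 tiled across columns 1-11: K O P K O P K O P K O
RS: work column 1 to column 11, symbols as charted — the tiled row is the row as worked.
Counting 11 along the worked row gives O.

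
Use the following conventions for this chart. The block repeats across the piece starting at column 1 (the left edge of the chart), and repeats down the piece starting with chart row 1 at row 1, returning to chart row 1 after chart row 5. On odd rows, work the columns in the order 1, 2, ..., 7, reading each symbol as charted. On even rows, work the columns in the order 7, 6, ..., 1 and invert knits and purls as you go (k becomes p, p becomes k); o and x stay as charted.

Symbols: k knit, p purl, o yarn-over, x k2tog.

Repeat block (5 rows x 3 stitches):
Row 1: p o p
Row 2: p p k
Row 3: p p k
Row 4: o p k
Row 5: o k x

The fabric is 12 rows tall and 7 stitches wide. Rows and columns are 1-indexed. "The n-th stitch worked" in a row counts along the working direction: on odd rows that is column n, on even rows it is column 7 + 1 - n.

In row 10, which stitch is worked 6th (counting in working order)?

For row 10: chart row = ((10-1) mod 5) + 1 = 5; this is a WS (even) row.
Chart row 5 tiled across columns 1-7: o k x o k x o
WS: work from column 7 back to column 1 (reverse the tiled row), swapping k<->p (o and x unchanged).
Row 10 as worked: o x p o x p o
Counting 6 along the worked row gives p.

Stitch:
p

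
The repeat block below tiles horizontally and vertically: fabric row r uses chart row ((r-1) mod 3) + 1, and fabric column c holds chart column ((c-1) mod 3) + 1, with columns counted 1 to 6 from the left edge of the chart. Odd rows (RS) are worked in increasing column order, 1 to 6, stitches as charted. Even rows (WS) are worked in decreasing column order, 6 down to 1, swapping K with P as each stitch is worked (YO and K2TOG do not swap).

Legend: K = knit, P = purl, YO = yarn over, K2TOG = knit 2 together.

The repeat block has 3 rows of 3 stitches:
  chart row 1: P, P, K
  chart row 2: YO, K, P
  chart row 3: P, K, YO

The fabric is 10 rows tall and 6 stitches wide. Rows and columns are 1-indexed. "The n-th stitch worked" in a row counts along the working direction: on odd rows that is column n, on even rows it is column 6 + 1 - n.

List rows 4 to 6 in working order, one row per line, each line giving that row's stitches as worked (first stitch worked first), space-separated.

Row 4: chart row 1, WS - tiled (columns 1-6): P P K P P K; work from column 6 back to 1 with K<->P swapped.
Row 5: chart row 2, RS - tile across columns 1-6 and work as-is.
Row 6: chart row 3, WS - tiled (columns 1-6): P K YO P K YO; work from column 6 back to 1 with K<->P swapped.

Rows as worked:
P K K P K K
YO K P YO K P
YO P K YO P K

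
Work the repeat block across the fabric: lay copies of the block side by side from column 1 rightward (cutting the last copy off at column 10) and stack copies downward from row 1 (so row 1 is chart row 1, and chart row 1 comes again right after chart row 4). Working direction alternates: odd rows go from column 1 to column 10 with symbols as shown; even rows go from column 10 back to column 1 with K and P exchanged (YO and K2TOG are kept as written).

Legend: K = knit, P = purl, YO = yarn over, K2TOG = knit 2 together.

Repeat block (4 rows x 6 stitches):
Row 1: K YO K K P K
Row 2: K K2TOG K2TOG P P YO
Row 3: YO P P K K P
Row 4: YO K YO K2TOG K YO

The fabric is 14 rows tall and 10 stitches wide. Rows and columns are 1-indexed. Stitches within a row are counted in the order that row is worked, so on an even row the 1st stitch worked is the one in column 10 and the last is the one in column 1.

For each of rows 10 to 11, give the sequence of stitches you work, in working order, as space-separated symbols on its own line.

Row 10: chart row 2, WS - tiled (columns 1-10): K K2TOG K2TOG P P YO K K2TOG K2TOG P; work from column 10 back to 1 with K<->P swapped.
Row 11: chart row 3, RS - tile across columns 1-10 and work as-is.

== ROWS AS WORKED ==
K K2TOG K2TOG P YO K K K2TOG K2TOG P
YO P P K K P YO P P K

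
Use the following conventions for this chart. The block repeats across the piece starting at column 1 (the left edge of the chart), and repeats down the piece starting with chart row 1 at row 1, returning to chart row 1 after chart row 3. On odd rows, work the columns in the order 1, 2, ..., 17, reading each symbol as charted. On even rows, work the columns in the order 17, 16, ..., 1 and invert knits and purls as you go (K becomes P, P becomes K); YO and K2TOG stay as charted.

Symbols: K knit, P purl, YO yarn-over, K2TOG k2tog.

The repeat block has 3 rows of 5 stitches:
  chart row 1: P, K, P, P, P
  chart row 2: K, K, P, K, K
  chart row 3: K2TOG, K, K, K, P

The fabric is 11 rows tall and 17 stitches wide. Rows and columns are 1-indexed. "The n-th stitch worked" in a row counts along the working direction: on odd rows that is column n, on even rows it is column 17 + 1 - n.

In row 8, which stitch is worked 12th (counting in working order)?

For row 8: chart row = ((8-1) mod 3) + 1 = 2; this is a WS (even) row.
Chart row 2 tiled across columns 1-17: K K P K K K K P K K K K P K K K K
WS: work from column 17 back to column 1 (reverse the tiled row), swapping K<->P (YO and K2TOG unchanged).
Row 8 as worked: P P P P K P P P P K P P P P K P P
Counting 12 along the worked row gives P.

Stitch:
P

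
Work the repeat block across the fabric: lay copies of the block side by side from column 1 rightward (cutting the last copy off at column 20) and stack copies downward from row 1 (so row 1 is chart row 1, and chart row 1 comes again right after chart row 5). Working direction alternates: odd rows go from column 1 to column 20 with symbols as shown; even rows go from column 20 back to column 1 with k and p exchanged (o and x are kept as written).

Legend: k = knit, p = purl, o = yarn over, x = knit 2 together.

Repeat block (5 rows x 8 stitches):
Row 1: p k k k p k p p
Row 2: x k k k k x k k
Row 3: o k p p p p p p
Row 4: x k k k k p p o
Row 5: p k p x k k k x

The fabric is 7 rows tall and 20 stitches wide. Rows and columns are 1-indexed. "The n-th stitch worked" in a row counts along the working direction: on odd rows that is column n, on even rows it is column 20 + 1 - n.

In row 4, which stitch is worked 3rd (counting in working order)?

Row 4 uses chart row ((4-1) mod 5)+1 = 4. Row 4 is even, so WS.
Chart row 4 tiled across columns 1-20: x k k k k p p o x k k k k p p o x k k k
Wrong side: read the tiled row from column 20 down to 1 and exchange k with p (leave o, x).
Row 4 as worked: p p p x o k k p p p p x o k k p p p p x
Counting 3 along the worked row gives p.

Result:
p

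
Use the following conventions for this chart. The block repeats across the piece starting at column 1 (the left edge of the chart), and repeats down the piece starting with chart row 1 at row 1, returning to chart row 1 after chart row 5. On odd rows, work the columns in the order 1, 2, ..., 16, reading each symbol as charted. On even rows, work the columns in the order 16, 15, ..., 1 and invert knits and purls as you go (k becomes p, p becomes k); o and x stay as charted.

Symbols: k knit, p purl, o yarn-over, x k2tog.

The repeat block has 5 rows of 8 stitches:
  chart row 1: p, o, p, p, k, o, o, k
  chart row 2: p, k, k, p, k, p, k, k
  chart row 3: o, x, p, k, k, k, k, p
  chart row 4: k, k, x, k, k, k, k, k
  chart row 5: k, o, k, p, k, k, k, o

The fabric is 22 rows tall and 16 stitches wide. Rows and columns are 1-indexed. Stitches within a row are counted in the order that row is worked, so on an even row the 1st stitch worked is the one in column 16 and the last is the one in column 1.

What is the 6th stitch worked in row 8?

== STITCH ==
k

Derivation:
For row 8: chart row = ((8-1) mod 5) + 1 = 3; this is a WS (even) row.
Chart row 3 tiled across columns 1-16: o x p k k k k p o x p k k k k p
WS: work from column 16 back to column 1 (reverse the tiled row), swapping k<->p (o and x unchanged).
Row 8 as worked: k p p p p k x o k p p p p k x o
Stitch 6 in working order -> k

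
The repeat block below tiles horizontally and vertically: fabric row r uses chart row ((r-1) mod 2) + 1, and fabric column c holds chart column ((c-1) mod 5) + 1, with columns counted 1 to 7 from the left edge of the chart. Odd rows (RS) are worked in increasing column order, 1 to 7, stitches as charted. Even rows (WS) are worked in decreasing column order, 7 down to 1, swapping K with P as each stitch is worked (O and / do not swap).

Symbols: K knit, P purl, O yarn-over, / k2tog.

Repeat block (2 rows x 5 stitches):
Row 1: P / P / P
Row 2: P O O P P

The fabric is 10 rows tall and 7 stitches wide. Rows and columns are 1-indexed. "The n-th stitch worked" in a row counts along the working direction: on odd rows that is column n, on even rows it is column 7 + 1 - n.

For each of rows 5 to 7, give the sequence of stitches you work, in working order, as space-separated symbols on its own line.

== ROWS AS WORKED ==
P / P / P P /
O K K K O O K
P / P / P P /

Derivation:
Row 5: chart row 1, RS - tile across columns 1-7 and work as-is.
Row 6: chart row 2, WS - tiled (columns 1-7): P O O P P P O; work from column 7 back to 1 with K<->P swapped.
Row 7: chart row 1, RS - tile across columns 1-7 and work as-is.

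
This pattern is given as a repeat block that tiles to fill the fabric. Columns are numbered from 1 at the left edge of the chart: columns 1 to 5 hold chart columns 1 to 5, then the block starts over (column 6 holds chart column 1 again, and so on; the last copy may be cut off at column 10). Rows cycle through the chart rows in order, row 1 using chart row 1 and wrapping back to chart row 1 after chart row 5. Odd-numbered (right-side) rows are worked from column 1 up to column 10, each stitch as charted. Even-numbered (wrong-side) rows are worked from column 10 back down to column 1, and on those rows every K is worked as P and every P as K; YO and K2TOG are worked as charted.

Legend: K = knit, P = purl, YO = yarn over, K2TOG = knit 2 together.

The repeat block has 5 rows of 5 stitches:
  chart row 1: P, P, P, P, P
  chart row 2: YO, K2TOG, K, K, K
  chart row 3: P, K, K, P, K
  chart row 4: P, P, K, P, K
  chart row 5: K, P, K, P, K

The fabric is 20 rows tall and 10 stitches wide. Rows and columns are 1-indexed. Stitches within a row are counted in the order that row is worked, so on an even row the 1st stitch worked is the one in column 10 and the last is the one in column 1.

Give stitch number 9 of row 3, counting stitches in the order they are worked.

Row 3: (3-1) mod 5 = 2, so use chart row 3. Odd row -> RS.
Chart row 3 tiled across columns 1-10: P K K P K P K K P K
RS row: no reversal, no swap; stitch n worked = column n.
The 9th stitch worked is P.

Stitch:
P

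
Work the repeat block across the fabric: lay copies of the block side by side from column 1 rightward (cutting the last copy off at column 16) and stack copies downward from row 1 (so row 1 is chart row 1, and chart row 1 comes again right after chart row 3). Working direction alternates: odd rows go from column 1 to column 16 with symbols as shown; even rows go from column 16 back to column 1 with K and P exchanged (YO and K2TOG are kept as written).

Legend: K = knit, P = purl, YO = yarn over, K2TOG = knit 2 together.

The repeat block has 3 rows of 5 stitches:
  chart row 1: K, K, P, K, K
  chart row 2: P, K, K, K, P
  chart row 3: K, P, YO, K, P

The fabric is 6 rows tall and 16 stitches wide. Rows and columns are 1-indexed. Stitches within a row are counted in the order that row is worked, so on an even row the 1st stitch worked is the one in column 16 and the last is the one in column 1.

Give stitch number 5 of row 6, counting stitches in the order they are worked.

Stitch:
K

Derivation:
Row 6: (6-1) mod 3 = 2, so use chart row 3. Even row -> WS.
Chart row 3 tiled across columns 1-16: K P YO K P K P YO K P K P YO K P K
Wrong side: read the tiled row from column 16 down to 1 and exchange K with P (leave YO, K2TOG).
Row 6 as worked: P K P YO K P K P YO K P K P YO K P
The 5th stitch worked is K.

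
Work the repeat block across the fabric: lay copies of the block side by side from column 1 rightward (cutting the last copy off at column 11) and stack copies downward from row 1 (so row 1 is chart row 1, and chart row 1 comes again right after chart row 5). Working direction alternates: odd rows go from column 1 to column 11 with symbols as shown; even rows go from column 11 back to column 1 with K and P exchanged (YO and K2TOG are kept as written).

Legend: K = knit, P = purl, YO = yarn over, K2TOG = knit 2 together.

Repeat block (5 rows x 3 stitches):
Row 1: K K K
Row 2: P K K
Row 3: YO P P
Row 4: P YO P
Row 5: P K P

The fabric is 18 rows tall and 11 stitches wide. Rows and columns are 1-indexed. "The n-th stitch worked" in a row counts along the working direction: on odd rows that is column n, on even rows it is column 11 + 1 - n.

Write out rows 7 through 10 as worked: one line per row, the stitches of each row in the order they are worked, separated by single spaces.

Result:
P K K P K K P K K P K
K YO K K YO K K YO K K YO
P YO P P YO P P YO P P YO
P K K P K K P K K P K

Derivation:
Row 7: chart row 2, RS - tile across columns 1-11 and work as-is.
Row 8: chart row 3, WS - tiled (columns 1-11): YO P P YO P P YO P P YO P; work from column 11 back to 1 with K<->P swapped.
Row 9: chart row 4, RS - tile across columns 1-11 and work as-is.
Row 10: chart row 5, WS - tiled (columns 1-11): P K P P K P P K P P K; work from column 11 back to 1 with K<->P swapped.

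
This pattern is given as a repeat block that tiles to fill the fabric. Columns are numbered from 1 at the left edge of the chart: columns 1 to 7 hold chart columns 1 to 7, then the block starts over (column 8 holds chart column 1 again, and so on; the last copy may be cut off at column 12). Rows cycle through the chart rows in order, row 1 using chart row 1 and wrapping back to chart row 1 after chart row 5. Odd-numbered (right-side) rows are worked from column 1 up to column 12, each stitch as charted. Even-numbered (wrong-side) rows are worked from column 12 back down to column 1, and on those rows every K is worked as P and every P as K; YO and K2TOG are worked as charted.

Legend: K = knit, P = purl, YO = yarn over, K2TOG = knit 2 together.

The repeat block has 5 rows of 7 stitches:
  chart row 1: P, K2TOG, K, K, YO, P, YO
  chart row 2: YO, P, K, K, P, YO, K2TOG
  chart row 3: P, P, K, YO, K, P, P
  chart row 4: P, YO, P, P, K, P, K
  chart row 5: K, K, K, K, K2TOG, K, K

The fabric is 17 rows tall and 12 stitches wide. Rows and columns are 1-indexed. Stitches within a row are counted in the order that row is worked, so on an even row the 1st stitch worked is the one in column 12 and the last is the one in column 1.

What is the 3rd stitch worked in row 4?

Result:
K

Derivation:
For row 4: chart row = ((4-1) mod 5) + 1 = 4; this is a WS (even) row.
Chart row 4 tiled across columns 1-12: P YO P P K P K P YO P P K
WS row: flip the tiled sequence (start at column 12) and apply K<->P; YO and K2TOG stay.
Row 4 as worked: P K K YO K P K P K K YO K
The 3rd stitch worked is K.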